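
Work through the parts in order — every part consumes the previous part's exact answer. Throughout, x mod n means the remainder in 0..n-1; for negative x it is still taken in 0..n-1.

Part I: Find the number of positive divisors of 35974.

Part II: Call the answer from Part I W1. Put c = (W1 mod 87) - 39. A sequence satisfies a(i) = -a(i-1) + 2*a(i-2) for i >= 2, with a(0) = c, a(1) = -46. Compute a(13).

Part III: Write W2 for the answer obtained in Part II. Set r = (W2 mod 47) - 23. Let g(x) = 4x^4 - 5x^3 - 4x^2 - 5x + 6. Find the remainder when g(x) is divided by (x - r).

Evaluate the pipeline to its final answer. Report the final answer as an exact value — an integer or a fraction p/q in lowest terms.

554236

Part I: 35974 = 2 * 17987; number of divisors = (1+1) * (1+1) = 4; answer 4
Part II: W1 = 4; c = -35; a(2) = -1*(-46) + 2*(-35) = -24; iterating: a(2)=-24, a(3)=-68, a(4)=20, a(5)=-156, a(6)=196, a(7)=-508, a(8)=900, a(9)=-1916, a(10)=3716, a(11)=-7548, a(12)=14980, a(13)=-30076; answer -30076
Part III: W2 = -30076; r = -19; remainder = value at the root: 4*(-19)^4 - 5*(-19)^3 - 4*(-19)^2 - 5*(-19)^1 + 6 = (521284) + (34295) + (-1444) + (95) + (6) = 554236; answer 554236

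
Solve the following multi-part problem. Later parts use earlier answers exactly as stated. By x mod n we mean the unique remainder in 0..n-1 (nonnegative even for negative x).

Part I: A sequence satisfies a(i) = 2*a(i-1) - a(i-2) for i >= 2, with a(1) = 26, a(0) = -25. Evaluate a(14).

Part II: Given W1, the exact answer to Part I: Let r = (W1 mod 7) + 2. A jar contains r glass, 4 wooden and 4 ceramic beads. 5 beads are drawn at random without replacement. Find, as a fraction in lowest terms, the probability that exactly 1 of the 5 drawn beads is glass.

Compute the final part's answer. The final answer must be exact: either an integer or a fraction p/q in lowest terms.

350/1287

Part I: a(2) = 2*(26) - 1*(-25) = 77; iterating: a(2)=77, a(3)=128, a(4)=179, a(5)=230, a(6)=281, a(7)=332, a(8)=383, a(9)=434, a(10)=485, a(11)=536, a(12)=587, a(13)=638, a(14)=689; answer 689
Part II: W1 = 689; r = 5; total draws C(13,5) = 1287; favorable C(5,1)*C(8,4) = 350; P = 350/1287; answer 350/1287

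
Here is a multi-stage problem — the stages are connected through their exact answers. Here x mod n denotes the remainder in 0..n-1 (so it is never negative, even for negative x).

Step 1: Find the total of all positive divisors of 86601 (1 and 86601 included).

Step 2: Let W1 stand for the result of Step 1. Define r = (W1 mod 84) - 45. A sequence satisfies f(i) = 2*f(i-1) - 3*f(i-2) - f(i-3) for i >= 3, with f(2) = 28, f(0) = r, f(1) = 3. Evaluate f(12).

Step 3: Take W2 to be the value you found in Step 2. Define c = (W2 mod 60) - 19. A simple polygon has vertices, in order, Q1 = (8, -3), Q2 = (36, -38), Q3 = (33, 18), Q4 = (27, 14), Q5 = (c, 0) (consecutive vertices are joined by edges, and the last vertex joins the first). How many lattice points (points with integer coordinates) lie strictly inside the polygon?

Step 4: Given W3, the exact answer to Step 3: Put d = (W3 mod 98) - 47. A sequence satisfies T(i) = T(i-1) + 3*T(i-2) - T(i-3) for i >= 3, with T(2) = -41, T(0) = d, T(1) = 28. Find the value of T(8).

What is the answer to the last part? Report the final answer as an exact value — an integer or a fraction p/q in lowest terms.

469

Step 1: 86601 = 3 * 28867; sigma = (1 + 3) * (1 + 28867) = 4 * 28868 = 115472; answer 115472
Step 2: W1 = 115472; r = 11; f(3) = 2*(28) - 3*(3) - 1*(11) = 36; iterating: f(3)=36, f(4)=-15, f(5)=-166, f(6)=-323, f(7)=-133, f(8)=869, f(9)=2460, f(10)=2446, f(11)=-3357, f(12)=-16512; answer -16512
Step 3: W2 = -16512; c = 29; cross terms: (8*-38 - 36*-3)=-196, (36*18 - 33*-38)=1902, (33*14 - 27*18)=-24, (27*0 - 29*14)=-406, (29*-3 - 8*0)=-87; twice the area = |1189| = 1189; area = 1189/2; boundary points = 7 + 1 + 2 + 2 + 3 = 15; strictly interior points = area - boundary/2 + 1 = 588; answer 588
Step 4: W3 = 588; d = -47; T(3) = 1*(-41) + 3*(28) - 1*(-47) = 90; iterating: T(3)=90, T(4)=-61, T(5)=250, T(6)=-23, T(7)=788, T(8)=469; answer 469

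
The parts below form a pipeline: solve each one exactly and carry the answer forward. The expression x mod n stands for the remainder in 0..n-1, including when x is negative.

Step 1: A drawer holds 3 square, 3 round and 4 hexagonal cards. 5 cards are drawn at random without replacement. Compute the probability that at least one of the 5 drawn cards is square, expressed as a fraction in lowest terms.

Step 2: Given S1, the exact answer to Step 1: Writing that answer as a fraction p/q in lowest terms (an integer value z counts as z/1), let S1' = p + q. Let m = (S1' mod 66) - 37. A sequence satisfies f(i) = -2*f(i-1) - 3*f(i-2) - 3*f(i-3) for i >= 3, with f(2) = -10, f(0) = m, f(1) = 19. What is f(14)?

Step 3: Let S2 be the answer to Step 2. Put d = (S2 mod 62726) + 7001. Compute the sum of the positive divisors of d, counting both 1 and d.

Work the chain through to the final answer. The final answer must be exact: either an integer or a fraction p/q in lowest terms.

Step 1: total draws C(10,5) = 252; complement C(7,5) = 21; favorable 252 - 21 = 231; P = 11/12; answer 11/12
Step 2: S1 = 11/12; threaded value p + q = 23; m = -14; f(3) = -2*(-10) - 3*(19) - 3*(-14) = 5; iterating: f(3)=5, f(4)=-37, f(5)=89, f(6)=-82, f(7)=8, f(8)=-37, f(9)=296, f(10)=-505, f(11)=233, f(12)=161, f(13)=494, f(14)=-2170; answer -2170
Step 3: S2 = -2170; d = 67557; 67557 = 3 * 7 * 3217; sigma = (1 + 3) * (1 + 7) * (1 + 3217) = 4 * 8 * 3218 = 102976; answer 102976

102976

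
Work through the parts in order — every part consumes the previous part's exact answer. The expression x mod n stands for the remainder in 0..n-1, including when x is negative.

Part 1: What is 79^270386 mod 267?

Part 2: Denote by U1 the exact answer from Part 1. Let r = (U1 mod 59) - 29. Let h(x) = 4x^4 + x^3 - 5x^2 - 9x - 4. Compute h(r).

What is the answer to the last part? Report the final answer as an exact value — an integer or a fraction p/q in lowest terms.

Part 1: squarings mod 267: 79^1=79, 79^2=100, 79^4=121, 79^8=223, 79^16=67, 79^32=217, 79^64=97, 79^128=64, 79^256=91, 79^512=4, 79^1024=16, 79^2048=256, 79^4096=121, 79^8192=223, 79^16384=67, 79^32768=217, 79^65536=97, 79^131072=64, 79^262144=91; 79^270386 = 79^2 * 79^16 * 79^32 * 79^8192 * 79^262144 = 85 (mod 267); answer 85
Part 2: U1 = 85; r = -3; 4*(-3)^4 + 1*(-3)^3 - 5*(-3)^2 - 9*(-3)^1 - 4 = (324) + (-27) + (-45) + (27) + (-4) = 275; answer 275

275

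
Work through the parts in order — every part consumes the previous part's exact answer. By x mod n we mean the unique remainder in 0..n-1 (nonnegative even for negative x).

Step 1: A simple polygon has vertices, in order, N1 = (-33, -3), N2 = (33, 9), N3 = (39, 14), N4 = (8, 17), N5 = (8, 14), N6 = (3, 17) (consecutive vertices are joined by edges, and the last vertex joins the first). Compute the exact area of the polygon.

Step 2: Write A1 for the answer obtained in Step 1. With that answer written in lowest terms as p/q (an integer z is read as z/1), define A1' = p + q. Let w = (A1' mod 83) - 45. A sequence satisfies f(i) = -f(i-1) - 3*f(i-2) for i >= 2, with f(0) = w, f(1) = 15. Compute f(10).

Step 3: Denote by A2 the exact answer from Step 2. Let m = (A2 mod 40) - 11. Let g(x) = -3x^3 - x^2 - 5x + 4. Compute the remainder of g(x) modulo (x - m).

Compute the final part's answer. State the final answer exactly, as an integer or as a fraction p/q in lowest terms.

Step 1: cross terms: (-33*9 - 33*-3)=-198, (33*14 - 39*9)=111, (39*17 - 8*14)=551, (8*14 - 8*17)=-24, (8*17 - 3*14)=94, (3*-3 - -33*17)=552; twice the area = |1086| = 1086; area = 543; answer 543
Step 2: A1 = 543; threaded value p + q = 544; w = 1; f(2) = -1*(15) - 3*(1) = -18; iterating: f(2)=-18, f(3)=-27, f(4)=81, f(5)=0, f(6)=-243, f(7)=243, f(8)=486, f(9)=-1215, f(10)=-243; answer -243
Step 3: A2 = -243; m = 26; remainder = value at the root: -3*(26)^3 - 1*(26)^2 - 5*(26)^1 + 4 = (-52728) + (-676) + (-130) + (4) = -53530; answer -53530

-53530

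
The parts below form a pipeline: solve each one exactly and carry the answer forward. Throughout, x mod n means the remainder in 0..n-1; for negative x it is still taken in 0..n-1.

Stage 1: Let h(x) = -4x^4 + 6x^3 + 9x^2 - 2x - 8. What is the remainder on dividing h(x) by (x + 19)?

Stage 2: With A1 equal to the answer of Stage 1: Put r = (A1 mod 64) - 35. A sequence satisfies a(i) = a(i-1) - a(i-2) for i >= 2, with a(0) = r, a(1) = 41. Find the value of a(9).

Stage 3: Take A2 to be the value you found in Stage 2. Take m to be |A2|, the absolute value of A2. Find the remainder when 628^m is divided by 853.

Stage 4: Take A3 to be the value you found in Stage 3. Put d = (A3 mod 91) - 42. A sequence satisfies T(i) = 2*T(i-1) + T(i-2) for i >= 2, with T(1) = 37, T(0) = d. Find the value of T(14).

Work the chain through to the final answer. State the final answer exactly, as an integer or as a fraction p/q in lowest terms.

Stage 1: remainder = value at the root: -4*(-19)^4 + 6*(-19)^3 + 9*(-19)^2 - 2*(-19)^1 - 8 = (-521284) + (-41154) + (3249) + (38) + (-8) = -559159; answer -559159
Stage 2: A1 = -559159; r = -26; a(2) = 1*(41) - 1*(-26) = 67; iterating: a(2)=67, a(3)=26, a(4)=-41, a(5)=-67, a(6)=-26, a(7)=41, a(8)=67, a(9)=26; answer 26
Stage 3: A2 = 26; m = 26; squarings mod 853: 628^1=628, 628^2=298, 628^4=92, 628^8=787, 628^16=91; 628^26 = 628^2 * 628^8 * 628^16 = 659 (mod 853); answer 659
Stage 4: A3 = 659; d = -20; T(2) = 2*(37) + 1*(-20) = 54; iterating: T(2)=54, T(3)=145, T(4)=344, T(5)=833, T(6)=2010, T(7)=4853, T(8)=11716, T(9)=28285, T(10)=68286, T(11)=164857, T(12)=398000, T(13)=960857, T(14)=2319714; answer 2319714

2319714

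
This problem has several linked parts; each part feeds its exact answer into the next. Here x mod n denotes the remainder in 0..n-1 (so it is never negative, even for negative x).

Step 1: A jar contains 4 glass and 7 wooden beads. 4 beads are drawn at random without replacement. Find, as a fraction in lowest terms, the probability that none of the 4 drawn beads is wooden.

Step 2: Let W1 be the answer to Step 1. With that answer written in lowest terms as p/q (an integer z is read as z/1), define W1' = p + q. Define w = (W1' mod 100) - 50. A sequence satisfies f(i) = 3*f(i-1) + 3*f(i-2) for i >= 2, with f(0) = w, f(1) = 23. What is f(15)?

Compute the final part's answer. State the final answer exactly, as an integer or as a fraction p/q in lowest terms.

Step 1: total draws C(11,4) = 330; favorable C(4,4) = 1; P = 1/330; answer 1/330
Step 2: W1 = 1/330; threaded value p + q = 331; w = -19; f(2) = 3*(23) + 3*(-19) = 12; iterating: f(2)=12, f(3)=105, f(4)=351, f(5)=1368, f(6)=5157, f(7)=19575, f(8)=74196, f(9)=281313, f(10)=1066527, f(11)=4043520, f(12)=15330141, f(13)=58120983, f(14)=220353372, f(15)=835423065; answer 835423065

835423065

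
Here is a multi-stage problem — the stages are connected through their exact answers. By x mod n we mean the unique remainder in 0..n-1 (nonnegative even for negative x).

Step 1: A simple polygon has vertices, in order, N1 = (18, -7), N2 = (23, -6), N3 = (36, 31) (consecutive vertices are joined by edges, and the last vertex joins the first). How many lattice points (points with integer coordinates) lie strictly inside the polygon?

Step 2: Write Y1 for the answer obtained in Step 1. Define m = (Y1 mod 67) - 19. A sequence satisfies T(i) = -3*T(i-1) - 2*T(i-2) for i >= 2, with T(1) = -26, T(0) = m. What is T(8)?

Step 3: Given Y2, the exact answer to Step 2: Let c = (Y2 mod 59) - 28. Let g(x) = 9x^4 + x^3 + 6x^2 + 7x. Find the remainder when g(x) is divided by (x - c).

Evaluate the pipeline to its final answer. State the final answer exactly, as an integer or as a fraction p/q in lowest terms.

189300

Step 1: cross terms: (18*-6 - 23*-7)=53, (23*31 - 36*-6)=929, (36*-7 - 18*31)=-810; twice the area = |172| = 172; area = 86; boundary points = 1 + 1 + 2 = 4; strictly interior points = area - boundary/2 + 1 = 85; answer 85
Step 2: Y1 = 85; m = -1; T(2) = -3*(-26) - 2*(-1) = 80; iterating: T(2)=80, T(3)=-188, T(4)=404, T(5)=-836, T(6)=1700, T(7)=-3428, T(8)=6884; answer 6884
Step 3: Y2 = 6884; c = 12; remainder = value at the root: 9*(12)^4 + 1*(12)^3 + 6*(12)^2 + 7*(12)^1 = (186624) + (1728) + (864) + (84) = 189300; answer 189300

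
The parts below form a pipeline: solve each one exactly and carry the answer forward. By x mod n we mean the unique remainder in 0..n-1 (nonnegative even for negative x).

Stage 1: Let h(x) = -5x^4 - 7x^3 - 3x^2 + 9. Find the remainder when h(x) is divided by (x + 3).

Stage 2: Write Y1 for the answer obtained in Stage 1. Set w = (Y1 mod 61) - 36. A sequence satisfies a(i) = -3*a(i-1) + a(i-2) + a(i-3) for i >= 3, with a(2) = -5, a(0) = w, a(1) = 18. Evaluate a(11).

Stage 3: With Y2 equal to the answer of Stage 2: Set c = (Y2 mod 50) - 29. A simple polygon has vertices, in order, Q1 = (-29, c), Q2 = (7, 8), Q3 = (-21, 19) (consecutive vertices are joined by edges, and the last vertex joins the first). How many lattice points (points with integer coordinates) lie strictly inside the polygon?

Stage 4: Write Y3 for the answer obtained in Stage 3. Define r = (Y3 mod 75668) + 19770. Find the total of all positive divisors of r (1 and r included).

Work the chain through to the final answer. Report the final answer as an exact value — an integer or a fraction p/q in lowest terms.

Stage 1: remainder = value at the root: -5*(-3)^4 - 7*(-3)^3 - 3*(-3)^2 + 9 = (-405) + (189) + (-27) + (9) = -234; answer -234
Stage 2: Y1 = -234; w = -26; a(3) = -3*(-5) + 1*(18) + 1*(-26) = 7; iterating: a(3)=7, a(4)=-8, a(5)=26, a(6)=-79, a(7)=255, a(8)=-818, a(9)=2630, a(10)=-8453, a(11)=27171; answer 27171
Stage 3: Y2 = 27171; c = -8; cross terms: (-29*8 - 7*-8)=-176, (7*19 - -21*8)=301, (-21*-8 - -29*19)=719; twice the area = |844| = 844; area = 422; boundary points = 4 + 1 + 1 = 6; strictly interior points = area - boundary/2 + 1 = 420; answer 420
Stage 4: Y3 = 420; r = 20190; 20190 = 2 * 3 * 5 * 673; sigma = (1 + 2) * (1 + 3) * (1 + 5) * (1 + 673) = 3 * 4 * 6 * 674 = 48528; answer 48528

48528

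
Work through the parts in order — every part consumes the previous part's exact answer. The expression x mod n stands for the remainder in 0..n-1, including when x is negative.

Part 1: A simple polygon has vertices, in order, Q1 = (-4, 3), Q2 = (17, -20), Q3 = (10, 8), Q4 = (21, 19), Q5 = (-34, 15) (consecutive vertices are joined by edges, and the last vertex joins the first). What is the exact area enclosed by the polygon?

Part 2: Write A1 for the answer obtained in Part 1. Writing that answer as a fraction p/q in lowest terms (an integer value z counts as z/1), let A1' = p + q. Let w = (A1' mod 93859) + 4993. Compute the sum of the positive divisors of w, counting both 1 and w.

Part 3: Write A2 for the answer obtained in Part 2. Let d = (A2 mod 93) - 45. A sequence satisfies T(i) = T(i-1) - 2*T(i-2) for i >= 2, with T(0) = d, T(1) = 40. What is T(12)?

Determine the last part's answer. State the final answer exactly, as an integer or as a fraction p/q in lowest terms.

742

Part 1: cross terms: (-4*-20 - 17*3)=29, (17*8 - 10*-20)=336, (10*19 - 21*8)=22, (21*15 - -34*19)=961, (-34*3 - -4*15)=-42; twice the area = |1306| = 1306; area = 653; answer 653
Part 2: A1 = 653; threaded value p + q = 654; w = 5647; 5647 is prime, so its only divisors are 1 and 5647; sigma = 1 + 5647 = 5648; answer 5648
Part 3: A2 = 5648; d = 23; T(2) = 1*(40) - 2*(23) = -6; iterating: T(2)=-6, T(3)=-86, T(4)=-74, T(5)=98, T(6)=246, T(7)=50, T(8)=-442, T(9)=-542, T(10)=342, T(11)=1426, T(12)=742; answer 742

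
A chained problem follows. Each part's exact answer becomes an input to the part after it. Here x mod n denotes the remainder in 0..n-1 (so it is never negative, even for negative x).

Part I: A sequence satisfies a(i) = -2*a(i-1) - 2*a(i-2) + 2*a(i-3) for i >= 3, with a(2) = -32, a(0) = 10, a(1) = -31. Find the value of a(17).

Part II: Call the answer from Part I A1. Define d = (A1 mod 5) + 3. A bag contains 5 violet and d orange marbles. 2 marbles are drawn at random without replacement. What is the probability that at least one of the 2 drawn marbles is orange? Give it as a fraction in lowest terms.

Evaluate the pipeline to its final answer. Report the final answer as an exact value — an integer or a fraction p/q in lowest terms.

28/33

Part I: a(3) = -2*(-32) - 2*(-31) + 2*(10) = 146; iterating: a(3)=146, a(4)=-290, a(5)=224, a(6)=424, a(7)=-1876, a(8)=3352, a(9)=-2104, a(10)=-6248, a(11)=23408, a(12)=-38528, a(13)=17744, a(14)=88384, a(15)=-289312, a(16)=437344, a(17)=-119296; answer -119296
Part II: A1 = -119296; d = 7; total draws C(12,2) = 66; complement C(5,2) = 10; favorable 66 - 10 = 56; P = 28/33; answer 28/33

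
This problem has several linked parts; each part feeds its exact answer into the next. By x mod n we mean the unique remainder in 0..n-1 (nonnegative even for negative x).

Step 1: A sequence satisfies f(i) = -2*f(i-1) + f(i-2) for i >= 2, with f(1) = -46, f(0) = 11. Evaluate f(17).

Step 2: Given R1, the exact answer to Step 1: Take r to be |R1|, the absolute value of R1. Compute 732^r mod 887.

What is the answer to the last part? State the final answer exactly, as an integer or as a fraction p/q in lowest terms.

1

Step 1: f(2) = -2*(-46) + 1*(11) = 103; iterating: f(2)=103, f(3)=-252, f(4)=607, f(5)=-1466, f(6)=3539, f(7)=-8544, f(8)=20627, f(9)=-49798, f(10)=120223, f(11)=-290244, f(12)=700711, f(13)=-1691666, f(14)=4084043, f(15)=-9859752, f(16)=23803547, f(17)=-57466846; answer -57466846
Step 2: R1 = -57466846; r = 57466846; squarings mod 887: 732^1=732, 732^2=76, 732^4=454, 732^8=332, 732^16=236, 732^32=702, 732^64=519, 732^128=600, 732^256=765, 732^512=692, 732^1024=771, 732^2048=151, 732^4096=626, 732^8192=709, 732^16384=639, 732^32768=301, 732^65536=127, 732^131072=163, 732^262144=846, 732^524288=794, 732^1048576=666, 732^2097152=56, 732^4194304=475, 732^8388608=327, 732^16777216=489, 732^33554432=518; 732^57466846 = 732^2 * 732^4 * 732^8 * 732^16 * 732^64 * 732^128 * 732^256 * 732^512 * 732^1024 * 732^2048 * 732^4096 * 732^16384 * 732^32768 * 732^262144 * 732^524288 * 732^2097152 * 732^4194304 * 732^16777216 * 732^33554432 = 1 (mod 887); answer 1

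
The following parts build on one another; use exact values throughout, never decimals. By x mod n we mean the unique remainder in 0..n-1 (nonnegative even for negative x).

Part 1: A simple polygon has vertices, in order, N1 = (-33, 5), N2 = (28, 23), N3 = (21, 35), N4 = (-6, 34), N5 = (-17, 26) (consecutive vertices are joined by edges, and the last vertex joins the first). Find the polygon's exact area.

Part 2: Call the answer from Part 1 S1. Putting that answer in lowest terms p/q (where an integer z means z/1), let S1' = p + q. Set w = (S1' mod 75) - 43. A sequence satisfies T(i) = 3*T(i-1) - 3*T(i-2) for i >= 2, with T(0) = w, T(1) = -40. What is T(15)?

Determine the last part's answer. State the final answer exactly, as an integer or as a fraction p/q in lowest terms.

-345546

Part 1: cross terms: (-33*23 - 28*5)=-899, (28*35 - 21*23)=497, (21*34 - -6*35)=924, (-6*26 - -17*34)=422, (-17*5 - -33*26)=773; twice the area = |1717| = 1717; area = 1717/2; answer 1717/2
Part 2: S1 = 1717/2; threaded value p + q = 1719; w = 26; T(2) = 3*(-40) - 3*(26) = -198; iterating: T(2)=-198, T(3)=-474, T(4)=-828, T(5)=-1062, T(6)=-702, T(7)=1080, T(8)=5346, T(9)=12798, T(10)=22356, T(11)=28674, T(12)=18954, T(13)=-29160, T(14)=-144342, T(15)=-345546; answer -345546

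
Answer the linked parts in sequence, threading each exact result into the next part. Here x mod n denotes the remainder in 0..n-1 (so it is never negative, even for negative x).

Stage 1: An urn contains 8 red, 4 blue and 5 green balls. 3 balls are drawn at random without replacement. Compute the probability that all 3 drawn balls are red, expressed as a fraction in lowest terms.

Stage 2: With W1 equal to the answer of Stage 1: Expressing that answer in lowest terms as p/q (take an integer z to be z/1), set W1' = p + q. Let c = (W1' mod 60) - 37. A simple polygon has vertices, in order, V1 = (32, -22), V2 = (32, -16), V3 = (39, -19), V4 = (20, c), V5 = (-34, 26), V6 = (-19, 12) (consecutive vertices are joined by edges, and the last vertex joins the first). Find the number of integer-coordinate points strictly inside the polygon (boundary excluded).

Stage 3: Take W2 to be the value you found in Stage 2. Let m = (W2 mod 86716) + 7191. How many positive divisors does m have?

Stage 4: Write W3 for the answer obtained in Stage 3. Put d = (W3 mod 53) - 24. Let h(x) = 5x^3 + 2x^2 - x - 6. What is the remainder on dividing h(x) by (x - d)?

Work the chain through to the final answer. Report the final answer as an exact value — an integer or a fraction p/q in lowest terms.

Stage 1: total draws C(17,3) = 680; favorable C(8,3) = 56; P = 7/85; answer 7/85
Stage 2: W1 = 7/85; threaded value p + q = 92; c = -5; cross terms: (32*-16 - 32*-22)=192, (32*-19 - 39*-16)=16, (39*-5 - 20*-19)=185, (20*26 - -34*-5)=350, (-34*12 - -19*26)=86, (-19*-22 - 32*12)=34; twice the area = |863| = 863; area = 863/2; boundary points = 6 + 1 + 1 + 1 + 1 + 17 = 27; strictly interior points = area - boundary/2 + 1 = 419; answer 419
Stage 3: W2 = 419; m = 7610; 7610 = 2 * 5 * 761; number of divisors = (1+1) * (1+1) * (1+1) = 8; answer 8
Stage 4: W3 = 8; d = -16; remainder = value at the root: 5*(-16)^3 + 2*(-16)^2 - 1*(-16)^1 - 6 = (-20480) + (512) + (16) + (-6) = -19958; answer -19958

-19958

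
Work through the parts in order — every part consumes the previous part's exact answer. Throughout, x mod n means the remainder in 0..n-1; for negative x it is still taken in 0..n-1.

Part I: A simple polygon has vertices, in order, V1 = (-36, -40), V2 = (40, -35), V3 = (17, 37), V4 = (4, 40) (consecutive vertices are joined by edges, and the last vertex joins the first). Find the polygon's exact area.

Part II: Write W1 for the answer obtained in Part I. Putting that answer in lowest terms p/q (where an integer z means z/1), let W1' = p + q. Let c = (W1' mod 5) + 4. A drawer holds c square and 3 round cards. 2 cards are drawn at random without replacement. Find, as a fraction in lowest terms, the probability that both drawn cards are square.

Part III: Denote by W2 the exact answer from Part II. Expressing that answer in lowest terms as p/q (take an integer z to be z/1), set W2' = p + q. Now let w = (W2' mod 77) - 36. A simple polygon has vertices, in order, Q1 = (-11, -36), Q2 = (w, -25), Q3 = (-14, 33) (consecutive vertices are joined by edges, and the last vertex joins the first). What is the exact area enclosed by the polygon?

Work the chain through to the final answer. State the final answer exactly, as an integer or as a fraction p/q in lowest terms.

639

Part I: cross terms: (-36*-35 - 40*-40)=2860, (40*37 - 17*-35)=2075, (17*40 - 4*37)=532, (4*-40 - -36*40)=1280; twice the area = |6747| = 6747; area = 6747/2; answer 6747/2
Part II: W1 = 6747/2; threaded value p + q = 6749; c = 8; total draws C(11,2) = 55; favorable C(8,2) = 28; P = 28/55; answer 28/55
Part III: W2 = 28/55; threaded value p + q = 83; w = -30; cross terms: (-11*-25 - -30*-36)=-805, (-30*33 - -14*-25)=-1340, (-14*-36 - -11*33)=867; twice the area = |-1278| = 1278; area = 639; answer 639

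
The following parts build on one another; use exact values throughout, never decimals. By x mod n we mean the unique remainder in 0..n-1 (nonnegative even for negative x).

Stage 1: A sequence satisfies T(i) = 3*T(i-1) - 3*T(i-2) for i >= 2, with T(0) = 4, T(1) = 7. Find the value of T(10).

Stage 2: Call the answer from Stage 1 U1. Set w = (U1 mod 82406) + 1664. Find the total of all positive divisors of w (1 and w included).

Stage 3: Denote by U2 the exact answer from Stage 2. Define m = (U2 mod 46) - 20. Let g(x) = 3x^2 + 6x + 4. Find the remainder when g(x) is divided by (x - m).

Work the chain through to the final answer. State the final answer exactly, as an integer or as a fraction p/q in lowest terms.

Stage 1: T(2) = 3*(7) - 3*(4) = 9; iterating: T(2)=9, T(3)=6, T(4)=-9, T(5)=-45, T(6)=-108, T(7)=-189, T(8)=-243, T(9)=-162, T(10)=243; answer 243
Stage 2: U1 = 243; w = 1907; 1907 is prime, so its only divisors are 1 and 1907; sigma = 1 + 1907 = 1908; answer 1908
Stage 3: U2 = 1908; m = 2; remainder = value at the root: 3*(2)^2 + 6*(2)^1 + 4 = (12) + (12) + (4) = 28; answer 28

28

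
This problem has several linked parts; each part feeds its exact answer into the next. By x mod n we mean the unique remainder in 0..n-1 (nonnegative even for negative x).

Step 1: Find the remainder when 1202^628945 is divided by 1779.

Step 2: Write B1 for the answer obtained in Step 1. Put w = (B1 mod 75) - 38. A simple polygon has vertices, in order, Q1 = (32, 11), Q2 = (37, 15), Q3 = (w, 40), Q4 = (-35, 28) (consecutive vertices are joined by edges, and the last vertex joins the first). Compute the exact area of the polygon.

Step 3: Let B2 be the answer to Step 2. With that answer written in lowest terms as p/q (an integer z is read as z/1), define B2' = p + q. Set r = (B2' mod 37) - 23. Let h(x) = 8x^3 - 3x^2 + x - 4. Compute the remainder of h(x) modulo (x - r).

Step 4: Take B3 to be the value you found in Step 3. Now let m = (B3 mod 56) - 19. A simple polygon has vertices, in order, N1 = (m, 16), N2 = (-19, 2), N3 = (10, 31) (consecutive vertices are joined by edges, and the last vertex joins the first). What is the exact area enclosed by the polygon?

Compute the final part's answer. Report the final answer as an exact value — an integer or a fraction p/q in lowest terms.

Step 1: squarings mod 1779: 1202^1=1202, 1202^2=256, 1202^4=1492, 1202^8=535, 1202^16=1585, 1202^32=277, 1202^64=232, 1202^128=454, 1202^256=1531, 1202^512=1018, 1202^1024=946, 1202^2048=79, 1202^4096=904, 1202^8192=655, 1202^16384=286, 1202^32768=1741, 1202^65536=1444, 1202^131072=148, 1202^262144=556, 1202^524288=1369; 1202^628945 = 1202^1 * 1202^16 * 1202^64 * 1202^128 * 1202^2048 * 1202^4096 * 1202^32768 * 1202^65536 * 1202^524288 = 1775 (mod 1779); answer 1775
Step 2: B1 = 1775; w = 12; cross terms: (32*15 - 37*11)=73, (37*40 - 12*15)=1300, (12*28 - -35*40)=1736, (-35*11 - 32*28)=-1281; twice the area = |1828| = 1828; area = 914; answer 914
Step 3: B2 = 914; threaded value p + q = 915; r = 4; remainder = value at the root: 8*(4)^3 - 3*(4)^2 + 1*(4)^1 - 4 = (512) + (-48) + (4) + (-4) = 464; answer 464
Step 4: B3 = 464; m = -3; cross terms: (-3*2 - -19*16)=298, (-19*31 - 10*2)=-609, (10*16 - -3*31)=253; twice the area = |-58| = 58; area = 29; answer 29

29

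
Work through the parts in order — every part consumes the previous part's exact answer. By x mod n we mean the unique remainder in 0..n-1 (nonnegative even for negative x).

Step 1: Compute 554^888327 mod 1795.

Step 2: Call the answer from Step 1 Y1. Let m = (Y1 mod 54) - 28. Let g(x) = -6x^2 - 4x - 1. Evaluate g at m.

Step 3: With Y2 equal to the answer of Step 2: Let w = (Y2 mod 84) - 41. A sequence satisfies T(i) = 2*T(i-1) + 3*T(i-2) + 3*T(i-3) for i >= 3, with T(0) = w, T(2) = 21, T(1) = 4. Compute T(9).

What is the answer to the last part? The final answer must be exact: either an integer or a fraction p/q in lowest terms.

63339

Step 1: squarings mod 1795: 554^1=554, 554^2=1766, 554^4=841, 554^8=51, 554^16=806, 554^32=1641, 554^64=381, 554^128=1561, 554^256=906, 554^512=521, 554^1024=396, 554^2048=651, 554^4096=181, 554^8192=451, 554^16384=566, 554^32768=846, 554^65536=1306, 554^131072=386, 554^262144=11, 554^524288=121; 554^888327 = 554^1 * 554^2 * 554^4 * 554^512 * 554^1024 * 554^2048 * 554^32768 * 554^65536 * 554^262144 * 554^524288 = 1399 (mod 1795); answer 1399
Step 2: Y1 = 1399; m = 21; -6*(21)^2 - 4*(21)^1 - 1 = (-2646) + (-84) + (-1) = -2731; answer -2731
Step 3: Y2 = -2731; w = 0; T(3) = 2*(21) + 3*(4) + 3*(0) = 54; iterating: T(3)=54, T(4)=183, T(5)=591, T(6)=1893, T(7)=6108, T(8)=19668, T(9)=63339; answer 63339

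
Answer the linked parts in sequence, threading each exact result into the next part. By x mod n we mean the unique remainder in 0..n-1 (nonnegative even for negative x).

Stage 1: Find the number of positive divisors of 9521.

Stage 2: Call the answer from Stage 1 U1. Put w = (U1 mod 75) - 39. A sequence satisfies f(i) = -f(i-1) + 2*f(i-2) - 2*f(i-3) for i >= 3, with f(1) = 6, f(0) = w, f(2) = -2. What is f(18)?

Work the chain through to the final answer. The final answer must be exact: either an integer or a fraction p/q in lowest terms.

Stage 1: 9521 is prime, so its only divisors are 1 and 9521; count = 2; answer 2
Stage 2: U1 = 2; w = -37; f(3) = -1*(-2) + 2*(6) - 2*(-37) = 88; iterating: f(3)=88, f(4)=-104, f(5)=284, f(6)=-668, f(7)=1444, f(8)=-3348, f(9)=7572, f(10)=-17156, f(11)=38996, f(12)=-88452, f(13)=200756, f(14)=-455652, f(15)=1034068, f(16)=-2346884, f(17)=5326324, f(18)=-12088228; answer -12088228

-12088228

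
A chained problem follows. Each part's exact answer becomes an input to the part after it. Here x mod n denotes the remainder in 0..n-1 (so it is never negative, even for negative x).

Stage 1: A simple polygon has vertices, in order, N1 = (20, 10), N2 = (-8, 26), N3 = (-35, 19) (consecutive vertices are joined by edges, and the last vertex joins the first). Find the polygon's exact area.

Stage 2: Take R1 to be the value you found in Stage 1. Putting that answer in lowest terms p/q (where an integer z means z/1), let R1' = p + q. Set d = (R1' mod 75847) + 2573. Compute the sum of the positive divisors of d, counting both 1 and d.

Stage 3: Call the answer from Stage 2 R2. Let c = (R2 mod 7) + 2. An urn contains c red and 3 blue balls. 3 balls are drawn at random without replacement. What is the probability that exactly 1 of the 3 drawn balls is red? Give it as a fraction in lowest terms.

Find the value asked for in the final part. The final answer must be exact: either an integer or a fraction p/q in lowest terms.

15/56

Stage 1: cross terms: (20*26 - -8*10)=600, (-8*19 - -35*26)=758, (-35*10 - 20*19)=-730; twice the area = |628| = 628; area = 314; answer 314
Stage 2: R1 = 314; threaded value p + q = 315; d = 2888; 2888 = 2^3 * 19^2; sigma = (1 + 2 + 4 + 8) * (1 + 19 + 361) = 15 * 381 = 5715; answer 5715
Stage 3: R2 = 5715; c = 5; total draws C(8,3) = 56; favorable C(5,1)*C(3,2) = 15; P = 15/56; answer 15/56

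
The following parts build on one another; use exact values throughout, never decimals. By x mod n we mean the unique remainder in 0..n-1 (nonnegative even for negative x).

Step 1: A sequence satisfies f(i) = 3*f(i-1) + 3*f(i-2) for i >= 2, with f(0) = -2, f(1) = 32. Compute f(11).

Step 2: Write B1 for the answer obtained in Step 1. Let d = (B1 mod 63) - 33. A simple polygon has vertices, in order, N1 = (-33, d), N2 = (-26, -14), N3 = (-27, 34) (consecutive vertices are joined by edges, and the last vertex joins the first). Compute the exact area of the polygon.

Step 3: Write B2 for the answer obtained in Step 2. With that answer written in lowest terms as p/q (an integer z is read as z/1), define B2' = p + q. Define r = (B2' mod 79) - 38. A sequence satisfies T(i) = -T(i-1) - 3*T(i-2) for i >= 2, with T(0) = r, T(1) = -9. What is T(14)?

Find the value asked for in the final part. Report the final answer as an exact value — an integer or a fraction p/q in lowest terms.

Step 1: f(2) = 3*(32) + 3*(-2) = 90; iterating: f(2)=90, f(3)=366, f(4)=1368, f(5)=5202, f(6)=19710, f(7)=74736, f(8)=283338, f(9)=1074222, f(10)=4072680, f(11)=15440706; answer 15440706
Step 2: B1 = 15440706; d = 3; cross terms: (-33*-14 - -26*3)=540, (-26*34 - -27*-14)=-1262, (-27*3 - -33*34)=1041; twice the area = |319| = 319; area = 319/2; answer 319/2
Step 3: B2 = 319/2; threaded value p + q = 321; r = -33; T(2) = -1*(-9) - 3*(-33) = 108; iterating: T(2)=108, T(3)=-81, T(4)=-243, T(5)=486, T(6)=243, T(7)=-1701, T(8)=972, T(9)=4131, T(10)=-7047, T(11)=-5346, T(12)=26487, T(13)=-10449, T(14)=-69012; answer -69012

-69012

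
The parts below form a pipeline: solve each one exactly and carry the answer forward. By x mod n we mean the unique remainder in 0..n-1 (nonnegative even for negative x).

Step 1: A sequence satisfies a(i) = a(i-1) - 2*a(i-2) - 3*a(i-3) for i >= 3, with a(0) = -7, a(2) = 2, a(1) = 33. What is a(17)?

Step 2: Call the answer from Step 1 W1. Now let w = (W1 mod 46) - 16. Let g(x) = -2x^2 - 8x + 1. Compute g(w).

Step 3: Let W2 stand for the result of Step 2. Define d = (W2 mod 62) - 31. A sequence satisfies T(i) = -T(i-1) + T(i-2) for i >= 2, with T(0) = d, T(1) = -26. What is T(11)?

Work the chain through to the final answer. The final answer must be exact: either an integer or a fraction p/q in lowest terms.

-1104

Step 1: a(3) = 1*(2) - 2*(33) - 3*(-7) = -43; iterating: a(3)=-43, a(4)=-146, a(5)=-66, a(6)=355, a(7)=925, a(8)=413, a(9)=-2502, a(10)=-6103, a(11)=-2338, a(12)=17374, a(13)=40359, a(14)=12625, a(15)=-120215, a(16)=-266542, a(17)=-63987; answer -63987
Step 2: W1 = -63987; w = 29; -2*(29)^2 - 8*(29)^1 + 1 = (-1682) + (-232) + (1) = -1913; answer -1913
Step 3: W2 = -1913; d = -22; T(2) = -1*(-26) + 1*(-22) = 4; iterating: T(2)=4, T(3)=-30, T(4)=34, T(5)=-64, T(6)=98, T(7)=-162, T(8)=260, T(9)=-422, T(10)=682, T(11)=-1104; answer -1104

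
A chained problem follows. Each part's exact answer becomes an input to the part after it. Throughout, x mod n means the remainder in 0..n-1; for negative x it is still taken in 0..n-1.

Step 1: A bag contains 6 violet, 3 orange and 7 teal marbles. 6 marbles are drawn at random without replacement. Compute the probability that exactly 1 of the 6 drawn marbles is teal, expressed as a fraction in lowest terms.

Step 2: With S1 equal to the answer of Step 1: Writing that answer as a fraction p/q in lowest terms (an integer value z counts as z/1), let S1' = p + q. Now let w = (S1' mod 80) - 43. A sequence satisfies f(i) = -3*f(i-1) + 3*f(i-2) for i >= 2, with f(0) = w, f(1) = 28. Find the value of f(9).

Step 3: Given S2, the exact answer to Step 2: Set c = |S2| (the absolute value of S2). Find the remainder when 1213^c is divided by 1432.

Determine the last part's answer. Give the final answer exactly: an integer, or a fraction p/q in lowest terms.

Step 1: total draws C(16,6) = 8008; favorable C(7,1)*C(9,5) = 882; P = 63/572; answer 63/572
Step 2: S1 = 63/572; threaded value p + q = 635; w = 32; f(2) = -3*(28) + 3*(32) = 12; iterating: f(2)=12, f(3)=48, f(4)=-108, f(5)=468, f(6)=-1728, f(7)=6588, f(8)=-24948, f(9)=94608; answer 94608
Step 3: S2 = 94608; c = 94608; squarings mod 1432: 1213^1=1213, 1213^2=705, 1213^4=121, 1213^8=321, 1213^16=1369, 1213^32=1105, 1213^64=961, 1213^128=1313, 1213^256=1273, 1213^512=937, 1213^1024=153, 1213^2048=497, 1213^4096=705, 1213^8192=121, 1213^16384=321, 1213^32768=1369, 1213^65536=1105; 1213^94608 = 1213^16 * 1213^128 * 1213^256 * 1213^4096 * 1213^8192 * 1213^16384 * 1213^65536 = 497 (mod 1432); answer 497

497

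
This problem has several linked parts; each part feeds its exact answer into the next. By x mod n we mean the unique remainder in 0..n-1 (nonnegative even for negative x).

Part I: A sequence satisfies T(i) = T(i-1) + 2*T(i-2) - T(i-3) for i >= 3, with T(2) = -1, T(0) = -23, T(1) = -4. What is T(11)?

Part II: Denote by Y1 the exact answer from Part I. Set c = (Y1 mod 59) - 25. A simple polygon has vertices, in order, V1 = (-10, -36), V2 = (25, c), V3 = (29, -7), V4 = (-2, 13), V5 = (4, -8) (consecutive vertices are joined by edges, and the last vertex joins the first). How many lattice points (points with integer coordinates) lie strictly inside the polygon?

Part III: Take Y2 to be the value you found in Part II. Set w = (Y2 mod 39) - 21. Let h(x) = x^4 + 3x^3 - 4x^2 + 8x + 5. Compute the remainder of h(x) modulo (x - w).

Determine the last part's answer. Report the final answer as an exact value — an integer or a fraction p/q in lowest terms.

Part I: T(3) = 1*(-1) + 2*(-4) - 1*(-23) = 14; iterating: T(3)=14, T(4)=16, T(5)=45, T(6)=63, T(7)=137, T(8)=218, T(9)=429, T(10)=728, T(11)=1368; answer 1368
Part II: Y1 = 1368; c = -14; cross terms: (-10*-14 - 25*-36)=1040, (25*-7 - 29*-14)=231, (29*13 - -2*-7)=363, (-2*-8 - 4*13)=-36, (4*-36 - -10*-8)=-224; twice the area = |1374| = 1374; area = 687; boundary points = 1 + 1 + 1 + 3 + 14 = 20; strictly interior points = area - boundary/2 + 1 = 678; answer 678
Part III: Y2 = 678; w = -6; remainder = value at the root: 1*(-6)^4 + 3*(-6)^3 - 4*(-6)^2 + 8*(-6)^1 + 5 = (1296) + (-648) + (-144) + (-48) + (5) = 461; answer 461

461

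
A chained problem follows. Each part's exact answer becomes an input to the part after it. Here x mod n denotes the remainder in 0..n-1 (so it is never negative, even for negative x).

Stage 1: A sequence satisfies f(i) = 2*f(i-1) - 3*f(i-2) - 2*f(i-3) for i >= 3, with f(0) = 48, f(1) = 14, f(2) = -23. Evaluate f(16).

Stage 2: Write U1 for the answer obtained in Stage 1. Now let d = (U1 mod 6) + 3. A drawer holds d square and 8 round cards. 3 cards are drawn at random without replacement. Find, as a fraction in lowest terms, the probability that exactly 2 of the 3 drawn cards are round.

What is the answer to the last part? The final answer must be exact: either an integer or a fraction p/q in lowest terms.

2/5

Stage 1: f(3) = 2*(-23) - 3*(14) - 2*(48) = -184; iterating: f(3)=-184, f(4)=-327, f(5)=-56, f(6)=1237, f(7)=3296, f(8)=2993, f(9)=-6376, f(10)=-28323, f(11)=-43504, f(12)=10713, f(13)=208584, f(14)=472037, f(15)=296896, f(16)=-1239487; answer -1239487
Stage 2: U1 = -1239487; d = 8; total draws C(16,3) = 560; favorable C(8,2)*C(8,1) = 224; P = 2/5; answer 2/5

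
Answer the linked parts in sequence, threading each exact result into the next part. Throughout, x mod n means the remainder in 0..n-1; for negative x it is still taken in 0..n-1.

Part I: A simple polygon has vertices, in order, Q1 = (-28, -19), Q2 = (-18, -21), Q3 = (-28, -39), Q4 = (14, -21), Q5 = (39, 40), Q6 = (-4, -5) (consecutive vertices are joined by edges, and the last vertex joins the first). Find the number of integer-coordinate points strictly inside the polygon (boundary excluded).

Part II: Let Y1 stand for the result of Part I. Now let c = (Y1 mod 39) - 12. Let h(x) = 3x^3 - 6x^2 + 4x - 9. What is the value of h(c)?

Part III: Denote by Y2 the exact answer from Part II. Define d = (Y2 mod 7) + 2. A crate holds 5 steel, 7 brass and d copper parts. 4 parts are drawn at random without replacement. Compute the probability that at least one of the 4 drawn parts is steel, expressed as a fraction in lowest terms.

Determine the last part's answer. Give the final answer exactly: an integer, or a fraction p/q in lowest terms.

2875/3876

Part I: cross terms: (-28*-21 - -18*-19)=246, (-18*-39 - -28*-21)=114, (-28*-21 - 14*-39)=1134, (14*40 - 39*-21)=1379, (39*-5 - -4*40)=-35, (-4*-19 - -28*-5)=-64; twice the area = |2774| = 2774; area = 1387; boundary points = 2 + 2 + 6 + 1 + 1 + 2 = 14; strictly interior points = area - boundary/2 + 1 = 1381; answer 1381
Part II: Y1 = 1381; c = 4; 3*(4)^3 - 6*(4)^2 + 4*(4)^1 - 9 = (192) + (-96) + (16) + (-9) = 103; answer 103
Part III: Y2 = 103; d = 7; total draws C(19,4) = 3876; complement C(14,4) = 1001; favorable 3876 - 1001 = 2875; P = 2875/3876; answer 2875/3876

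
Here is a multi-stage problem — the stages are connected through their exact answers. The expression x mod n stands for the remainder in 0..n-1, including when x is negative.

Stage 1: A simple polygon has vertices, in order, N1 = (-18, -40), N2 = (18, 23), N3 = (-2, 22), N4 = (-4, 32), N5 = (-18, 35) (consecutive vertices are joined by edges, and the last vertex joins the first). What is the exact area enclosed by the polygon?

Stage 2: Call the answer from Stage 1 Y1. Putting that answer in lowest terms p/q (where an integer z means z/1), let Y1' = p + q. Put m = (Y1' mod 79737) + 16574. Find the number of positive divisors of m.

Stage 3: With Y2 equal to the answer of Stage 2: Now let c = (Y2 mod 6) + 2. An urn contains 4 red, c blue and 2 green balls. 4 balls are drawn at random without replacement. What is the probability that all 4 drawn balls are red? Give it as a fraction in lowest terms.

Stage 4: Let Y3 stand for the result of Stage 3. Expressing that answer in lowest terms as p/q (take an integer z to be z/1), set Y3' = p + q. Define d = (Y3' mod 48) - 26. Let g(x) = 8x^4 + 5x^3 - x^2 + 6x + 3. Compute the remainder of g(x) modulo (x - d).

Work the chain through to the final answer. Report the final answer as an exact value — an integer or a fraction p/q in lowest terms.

Stage 1: cross terms: (-18*23 - 18*-40)=306, (18*22 - -2*23)=442, (-2*32 - -4*22)=24, (-4*35 - -18*32)=436, (-18*-40 - -18*35)=1350; twice the area = |2558| = 2558; area = 1279; answer 1279
Stage 2: Y1 = 1279; threaded value p + q = 1280; m = 17854; 17854 = 2 * 79 * 113; number of divisors = (1+1) * (1+1) * (1+1) = 8; answer 8
Stage 3: Y2 = 8; c = 4; total draws C(10,4) = 210; favorable C(4,4) = 1; P = 1/210; answer 1/210
Stage 4: Y3 = 1/210; threaded value p + q = 211; d = -7; remainder = value at the root: 8*(-7)^4 + 5*(-7)^3 - 1*(-7)^2 + 6*(-7)^1 + 3 = (19208) + (-1715) + (-49) + (-42) + (3) = 17405; answer 17405

17405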